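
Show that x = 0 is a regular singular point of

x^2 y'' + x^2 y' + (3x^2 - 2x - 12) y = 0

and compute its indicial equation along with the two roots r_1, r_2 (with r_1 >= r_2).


Divide by x^2 to reach normal form y'' + P_1(x) y' + P_2(x) y = 0 with P_1(x) = 1 and P_2(x) = 3 - 2/x - 12/x^2.
x = 0 is a singular point because the y-coefficient 3 - 2/x - 12/x^2 has a pole at x = 0.
It is a regular singular point because x P_1(x) = p(x) = x and x^2 P_2(x) = q(x) = 3x^2 - 2x - 12 are polynomials, hence analytic at x = 0.
p(0) = 0,  q(0) = -12.
Indicial equation: r(r-1) + p(0) r + q(0) = 0, i.e. r^2 + (p(0) - 1) r + q(0) = 0, i.e. r^2 - 1 r - 12 = 0.
Discriminant: (-1)^2 - 4(-12) = 49, so r = (1 ± 7)/2.
Solving: r_1 = 4, r_2 = -3.

indicial: r^2 - 1 r - 12 = 0; roots r_1 = 4, r_2 = -3


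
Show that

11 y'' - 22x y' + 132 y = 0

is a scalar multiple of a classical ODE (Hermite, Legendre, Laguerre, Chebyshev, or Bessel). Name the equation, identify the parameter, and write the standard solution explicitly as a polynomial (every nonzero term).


All three coefficients share the factor 11; dividing through by 11 gives  y'' - 2x y' + 12 y = 0.
This matches the Hermite equation y'' - 2x y' + 2n y = 0 with 2n = 12, so n = 6; the polynomial solution is H_6(x).
With y = sum_k a_k x^k, matching x^k gives (k+2)(k+1) a_{k+2} = 2(k - n) a_k = 2(k - 6) a_k. The right side vanishes at k = 6, so the series with the parity of 6 terminates at degree 6.
Standard normalization: leading coefficient of H_n is 2^n, so a_6 = 2^6 = 64. Work downward with a_k = (k+1)(k+2) a_{k+2} / (2(k - n)):
  a_4 = (5)(6)(64) / (2(4 - 6)) = 1920/(-4) = -480
  a_2 = (3)(4)(-480) / (2(2 - 6)) = -5760/(-8) = 720
  a_0 = (1)(2)(720) / (2(0 - 6)) = 1440/(-12) = -120
Hence H_6(x) = 64 x^6 - 480 x^4 + 720 x^2 - 120.

H_6(x); series = 64 x^6 - 480 x^4 + 720 x^2 - 120


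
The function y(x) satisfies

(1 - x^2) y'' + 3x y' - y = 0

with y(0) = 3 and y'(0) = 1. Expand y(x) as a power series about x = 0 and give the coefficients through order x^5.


Ansatz: y(x) = sum_{n>=0} a_n x^n, so y'(x) = sum_{n>=1} n a_n x^(n-1) and y''(x) = sum_{n>=2} n(n-1) a_n x^(n-2).
Substitute into P(x) y'' + Q(x) y' + R(x) y = 0 with P(x) = 1 - x^2, Q(x) = 3x, R(x) = -1, and match powers of x.
Initial conditions: a_0 = 3, a_1 = 1.
Setting the coefficient of each power of x to zero and solving order by order (substituting the coefficients already found):
  x^0: 2 a_2 - a_0 = 0  ->  2 a_2 = a_0 = 3  ->  a_2 = 3/2
  x^1: 6 a_3 + 2 a_1 = 0  ->  6 a_3 = -2 a_1 = -2  ->  a_3 = -1/3
  x^2: 12 a_4 + 3 a_2 = 0  ->  12 a_4 = -3 a_2 = -9/2  ->  a_4 = -3/8
  x^3: 20 a_5 + 2 a_3 = 0  ->  20 a_5 = -2 a_3 = 2/3  ->  a_5 = 1/30
Truncated series: y(x) = 3 + x + (3/2) x^2 - (1/3) x^3 - (3/8) x^4 + (1/30) x^5 + O(x^6).

a_0 = 3; a_1 = 1; a_2 = 3/2; a_3 = -1/3; a_4 = -3/8; a_5 = 1/30


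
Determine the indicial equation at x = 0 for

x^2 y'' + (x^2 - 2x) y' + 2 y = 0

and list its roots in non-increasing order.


Divide by x^2 to reach normal form y'' + P_1(x) y' + P_2(x) y = 0 with P_1(x) = 1 - 2/x and P_2(x) = 2/x^2.
x = 0 is a singular point because the y'-coefficient 1 - 2/x has a pole at x = 0 and the y-coefficient 2/x^2 has a pole at x = 0.
It is a regular singular point because x P_1(x) = p(x) = x - 2 and x^2 P_2(x) = q(x) = 2 are polynomials, hence analytic at x = 0.
p(0) = -2,  q(0) = 2.
Indicial equation: r(r-1) + p(0) r + q(0) = 0, i.e. r^2 + (p(0) - 1) r + q(0) = 0, i.e. r^2 - 3 r + 2 = 0.
Discriminant: (-3)^2 - 4(2) = 1, so r = (3 ± 1)/2.
Solving: r_1 = 2, r_2 = 1.

indicial: r^2 - 3 r + 2 = 0; roots r_1 = 2, r_2 = 1


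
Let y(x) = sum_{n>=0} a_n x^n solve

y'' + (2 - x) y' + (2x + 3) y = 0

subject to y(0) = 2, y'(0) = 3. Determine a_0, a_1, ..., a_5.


Ansatz: y(x) = sum_{n>=0} a_n x^n, so y'(x) = sum_{n>=1} n a_n x^(n-1) and y''(x) = sum_{n>=2} n(n-1) a_n x^(n-2).
Substitute into P(x) y'' + Q(x) y' + R(x) y = 0 with P(x) = 1, Q(x) = 2 - x, R(x) = 2x + 3, and match powers of x.
Initial conditions: a_0 = 2, a_1 = 3.
Setting the coefficient of each power of x to zero and solving order by order (substituting the coefficients already found):
  x^0: 2 a_2 + 2 a_1 + 3 a_0 = 0  ->  2 a_2 = -2 a_1 - 3 a_0 = -12  ->  a_2 = -6
  x^1: 6 a_3 + 4 a_2 + 2 a_1 + 2 a_0 = 0  ->  6 a_3 = -4 a_2 - 2 a_1 - 2 a_0 = 14  ->  a_3 = 7/3
  x^2: 12 a_4 + 6 a_3 + a_2 + 2 a_1 = 0  ->  12 a_4 = -6 a_3 - a_2 - 2 a_1 = -14  ->  a_4 = -7/6
  x^3: 20 a_5 + 8 a_4 + 2 a_2 = 0  ->  20 a_5 = -8 a_4 - 2 a_2 = 64/3  ->  a_5 = 16/15
Truncated series: y(x) = 2 + 3 x - 6 x^2 + (7/3) x^3 - (7/6) x^4 + (16/15) x^5 + O(x^6).

a_0 = 2; a_1 = 3; a_2 = -6; a_3 = 7/3; a_4 = -7/6; a_5 = 16/15


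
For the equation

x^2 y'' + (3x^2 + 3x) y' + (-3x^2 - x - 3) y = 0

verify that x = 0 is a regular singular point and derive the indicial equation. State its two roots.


Divide by x^2 to reach normal form y'' + P_1(x) y' + P_2(x) y = 0 with P_1(x) = 3 + 3/x and P_2(x) = -3 - 1/x - 3/x^2.
x = 0 is a singular point because the y'-coefficient 3 + 3/x has a pole at x = 0 and the y-coefficient -3 - 1/x - 3/x^2 has a pole at x = 0.
It is a regular singular point because x P_1(x) = p(x) = 3x + 3 and x^2 P_2(x) = q(x) = -3x^2 - x - 3 are polynomials, hence analytic at x = 0.
p(0) = 3,  q(0) = -3.
Indicial equation: r(r-1) + p(0) r + q(0) = 0, i.e. r^2 + (p(0) - 1) r + q(0) = 0, i.e. r^2 + 2 r - 3 = 0.
Discriminant: (2)^2 - 4(-3) = 16, so r = (-2 ± 4)/2.
Solving: r_1 = 1, r_2 = -3.

indicial: r^2 + 2 r - 3 = 0; roots r_1 = 1, r_2 = -3


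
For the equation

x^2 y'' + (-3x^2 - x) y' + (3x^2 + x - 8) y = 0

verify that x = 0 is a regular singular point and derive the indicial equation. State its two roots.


Divide by x^2 to reach normal form y'' + P_1(x) y' + P_2(x) y = 0 with P_1(x) = -3 - 1/x and P_2(x) = 3 + 1/x - 8/x^2.
x = 0 is a singular point because the y'-coefficient -3 - 1/x has a pole at x = 0 and the y-coefficient 3 + 1/x - 8/x^2 has a pole at x = 0.
It is a regular singular point because x P_1(x) = p(x) = -3x - 1 and x^2 P_2(x) = q(x) = 3x^2 + x - 8 are polynomials, hence analytic at x = 0.
p(0) = -1,  q(0) = -8.
Indicial equation: r(r-1) + p(0) r + q(0) = 0, i.e. r^2 + (p(0) - 1) r + q(0) = 0, i.e. r^2 - 2 r - 8 = 0.
Discriminant: (-2)^2 - 4(-8) = 36, so r = (2 ± 6)/2.
Solving: r_1 = 4, r_2 = -2.

indicial: r^2 - 2 r - 8 = 0; roots r_1 = 4, r_2 = -2


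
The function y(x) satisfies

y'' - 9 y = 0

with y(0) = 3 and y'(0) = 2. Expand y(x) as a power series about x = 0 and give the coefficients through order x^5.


Ansatz: y(x) = sum_{n>=0} a_n x^n, so y'(x) = sum_{n>=1} n a_n x^(n-1) and y''(x) = sum_{n>=2} n(n-1) a_n x^(n-2).
Substitute into P(x) y'' + Q(x) y' + R(x) y = 0 with P(x) = 1, Q(x) = 0, R(x) = -9, and match powers of x.
Initial conditions: a_0 = 3, a_1 = 2.
Setting the coefficient of each power of x to zero and solving order by order (substituting the coefficients already found):
  x^0: 2 a_2 - 9 a_0 = 0  ->  2 a_2 = 9 a_0 = 27  ->  a_2 = 27/2
  x^1: 6 a_3 - 9 a_1 = 0  ->  6 a_3 = 9 a_1 = 18  ->  a_3 = 3
  x^2: 12 a_4 - 9 a_2 = 0  ->  12 a_4 = 9 a_2 = 243/2  ->  a_4 = 81/8
  x^3: 20 a_5 - 9 a_3 = 0  ->  20 a_5 = 9 a_3 = 27  ->  a_5 = 27/20
Truncated series: y(x) = 3 + 2 x + (27/2) x^2 + 3 x^3 + (81/8) x^4 + (27/20) x^5 + O(x^6).

a_0 = 3; a_1 = 2; a_2 = 27/2; a_3 = 3; a_4 = 81/8; a_5 = 27/20


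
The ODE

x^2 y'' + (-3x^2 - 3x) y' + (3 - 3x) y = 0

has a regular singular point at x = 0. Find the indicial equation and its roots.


Divide by x^2 to reach normal form y'' + P_1(x) y' + P_2(x) y = 0 with P_1(x) = -3 - 3/x and P_2(x) = -3/x + 3/x^2.
x = 0 is a singular point because the y'-coefficient -3 - 3/x has a pole at x = 0 and the y-coefficient -3/x + 3/x^2 has a pole at x = 0.
It is a regular singular point because x P_1(x) = p(x) = -3x - 3 and x^2 P_2(x) = q(x) = 3 - 3x are polynomials, hence analytic at x = 0.
p(0) = -3,  q(0) = 3.
Indicial equation: r(r-1) + p(0) r + q(0) = 0, i.e. r^2 + (p(0) - 1) r + q(0) = 0, i.e. r^2 - 4 r + 3 = 0.
Discriminant: (-4)^2 - 4(3) = 4, so r = (4 ± 2)/2.
Solving: r_1 = 3, r_2 = 1.

indicial: r^2 - 4 r + 3 = 0; roots r_1 = 3, r_2 = 1


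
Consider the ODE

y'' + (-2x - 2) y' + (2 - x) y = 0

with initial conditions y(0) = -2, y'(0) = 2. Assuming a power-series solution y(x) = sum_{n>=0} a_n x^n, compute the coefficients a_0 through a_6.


Ansatz: y(x) = sum_{n>=0} a_n x^n, so y'(x) = sum_{n>=1} n a_n x^(n-1) and y''(x) = sum_{n>=2} n(n-1) a_n x^(n-2).
Substitute into P(x) y'' + Q(x) y' + R(x) y = 0 with P(x) = 1, Q(x) = -2x - 2, R(x) = 2 - x, and match powers of x.
Initial conditions: a_0 = -2, a_1 = 2.
Setting the coefficient of each power of x to zero and solving order by order (substituting the coefficients already found):
  x^0: 2 a_2 - 2 a_1 + 2 a_0 = 0  ->  2 a_2 = 2 a_1 - 2 a_0 = 8  ->  a_2 = 4
  x^1: 6 a_3 - 4 a_2 - a_0 = 0  ->  6 a_3 = 4 a_2 + a_0 = 14  ->  a_3 = 7/3
  x^2: 12 a_4 - 6 a_3 - 2 a_2 - a_1 = 0  ->  12 a_4 = 6 a_3 + 2 a_2 + a_1 = 24  ->  a_4 = 2
  x^3: 20 a_5 - 8 a_4 - 4 a_3 - a_2 = 0  ->  20 a_5 = 8 a_4 + 4 a_3 + a_2 = 88/3  ->  a_5 = 22/15
  x^4: 30 a_6 - 10 a_5 - 6 a_4 - a_3 = 0  ->  30 a_6 = 10 a_5 + 6 a_4 + a_3 = 29  ->  a_6 = 29/30
Truncated series: y(x) = -2 + 2 x + 4 x^2 + (7/3) x^3 + 2 x^4 + (22/15) x^5 + (29/30) x^6 + O(x^7).

a_0 = -2; a_1 = 2; a_2 = 4; a_3 = 7/3; a_4 = 2; a_5 = 22/15; a_6 = 29/30


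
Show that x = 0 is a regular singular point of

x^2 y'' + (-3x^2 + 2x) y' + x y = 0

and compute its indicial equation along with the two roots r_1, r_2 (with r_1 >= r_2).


Divide by x^2 to reach normal form y'' + P_1(x) y' + P_2(x) y = 0 with P_1(x) = -3 + 2/x and P_2(x) = 1/x.
x = 0 is a singular point because the y'-coefficient -3 + 2/x has a pole at x = 0 and the y-coefficient 1/x has a pole at x = 0.
It is a regular singular point because x P_1(x) = p(x) = 2 - 3x and x^2 P_2(x) = q(x) = x are polynomials, hence analytic at x = 0.
p(0) = 2,  q(0) = 0.
Indicial equation: r(r-1) + p(0) r + q(0) = 0, i.e. r^2 + (p(0) - 1) r + q(0) = 0, i.e. r^2 + 1 r = 0.
Discriminant: (1)^2 - 4(0) = 1, so r = (-1 ± 1)/2.
Solving: r_1 = 0, r_2 = -1.

indicial: r^2 + 1 r = 0; roots r_1 = 0, r_2 = -1


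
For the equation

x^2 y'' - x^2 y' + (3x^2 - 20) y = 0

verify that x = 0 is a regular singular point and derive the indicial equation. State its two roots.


Divide by x^2 to reach normal form y'' + P_1(x) y' + P_2(x) y = 0 with P_1(x) = -1 and P_2(x) = 3 - 20/x^2.
x = 0 is a singular point because the y-coefficient 3 - 20/x^2 has a pole at x = 0.
It is a regular singular point because x P_1(x) = p(x) = -x and x^2 P_2(x) = q(x) = 3x^2 - 20 are polynomials, hence analytic at x = 0.
p(0) = 0,  q(0) = -20.
Indicial equation: r(r-1) + p(0) r + q(0) = 0, i.e. r^2 + (p(0) - 1) r + q(0) = 0, i.e. r^2 - 1 r - 20 = 0.
Discriminant: (-1)^2 - 4(-20) = 81, so r = (1 ± 9)/2.
Solving: r_1 = 5, r_2 = -4.

indicial: r^2 - 1 r - 20 = 0; roots r_1 = 5, r_2 = -4


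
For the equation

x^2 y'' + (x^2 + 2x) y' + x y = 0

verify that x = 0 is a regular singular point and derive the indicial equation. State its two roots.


Divide by x^2 to reach normal form y'' + P_1(x) y' + P_2(x) y = 0 with P_1(x) = 1 + 2/x and P_2(x) = 1/x.
x = 0 is a singular point because the y'-coefficient 1 + 2/x has a pole at x = 0 and the y-coefficient 1/x has a pole at x = 0.
It is a regular singular point because x P_1(x) = p(x) = x + 2 and x^2 P_2(x) = q(x) = x are polynomials, hence analytic at x = 0.
p(0) = 2,  q(0) = 0.
Indicial equation: r(r-1) + p(0) r + q(0) = 0, i.e. r^2 + (p(0) - 1) r + q(0) = 0, i.e. r^2 + 1 r = 0.
Discriminant: (1)^2 - 4(0) = 1, so r = (-1 ± 1)/2.
Solving: r_1 = 0, r_2 = -1.

indicial: r^2 + 1 r = 0; roots r_1 = 0, r_2 = -1


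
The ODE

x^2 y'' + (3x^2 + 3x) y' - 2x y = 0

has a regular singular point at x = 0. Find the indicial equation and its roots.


Divide by x^2 to reach normal form y'' + P_1(x) y' + P_2(x) y = 0 with P_1(x) = 3 + 3/x and P_2(x) = -2/x.
x = 0 is a singular point because the y'-coefficient 3 + 3/x has a pole at x = 0 and the y-coefficient -2/x has a pole at x = 0.
It is a regular singular point because x P_1(x) = p(x) = 3x + 3 and x^2 P_2(x) = q(x) = -2x are polynomials, hence analytic at x = 0.
p(0) = 3,  q(0) = 0.
Indicial equation: r(r-1) + p(0) r + q(0) = 0, i.e. r^2 + (p(0) - 1) r + q(0) = 0, i.e. r^2 + 2 r = 0.
Discriminant: (2)^2 - 4(0) = 4, so r = (-2 ± 2)/2.
Solving: r_1 = 0, r_2 = -2.

indicial: r^2 + 2 r = 0; roots r_1 = 0, r_2 = -2


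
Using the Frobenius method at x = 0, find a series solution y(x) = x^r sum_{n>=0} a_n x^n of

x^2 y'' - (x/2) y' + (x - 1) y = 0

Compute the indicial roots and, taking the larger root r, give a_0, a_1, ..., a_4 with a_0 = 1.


Write in Frobenius form y'' + (p(x)/x) y' + (q(x)/x^2) y = 0:
  p(x) = -1/2,  q(x) = x - 1.
Indicial equation: r(r-1) + (-1/2) r + (-1) = 0 -> roots r_1 = 2, r_2 = -1/2.
Take r = r_1 = 2. Let y(x) = x^r sum_{n>=0} a_n x^n with a_0 = 1.
Substitute y = x^r sum a_n x^n and match x^{r+n}. The recurrence is
  D(n) a_n + 1 a_{n-1} = 0,  where D(n) = (r+n)(r+n-1) + (-1/2)(r+n) + (-1).
  a_n = -1 / D(n) * a_{n-1}.
Since the indicial polynomial factors as (r - r_1)(r - r_2), D(n) = (r_1 + n - r_1)(r_1 + n - r_2) = n(n + 5/2).
Evaluating step by step (a_0 = 1):
  n = 1: D(1) = 1(1 + 5/2) = 7/2; numerator = -1(1) = -1; a_1 = (-1)/(7/2) = -2/7
  n = 2: D(2) = 2(2 + 5/2) = 9; numerator = -1(-2/7) = 2/7; a_2 = (2/7)/(9) = 2/63
  n = 3: D(3) = 3(3 + 5/2) = 33/2; numerator = -1(2/63) = -2/63; a_3 = (-2/63)/(33/2) = -4/2079
  n = 4: D(4) = 4(4 + 5/2) = 26; numerator = -1(-4/2079) = 4/2079; a_4 = (4/2079)/(26) = 2/27027

r = 2; a_0 = 1; a_1 = -2/7; a_2 = 2/63; a_3 = -4/2079; a_4 = 2/27027


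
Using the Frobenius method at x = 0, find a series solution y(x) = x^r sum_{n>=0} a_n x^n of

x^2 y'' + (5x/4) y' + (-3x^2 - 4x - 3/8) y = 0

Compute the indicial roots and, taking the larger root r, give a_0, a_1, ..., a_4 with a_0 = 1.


Write in Frobenius form y'' + (p(x)/x) y' + (q(x)/x^2) y = 0:
  p(x) = 5/4,  q(x) = -3x^2 - 4x - 3/8.
Indicial equation: r(r-1) + (5/4) r + (-3/8) = 0 -> roots r_1 = 1/2, r_2 = -3/4.
Take r = r_1 = 1/2. Let y(x) = x^r sum_{n>=0} a_n x^n with a_0 = 1.
Substitute y = x^r sum a_n x^n and match x^{r+n}. The recurrence is
  D(n) a_n - 4 a_{n-1} - 3 a_{n-2} = 0,  where D(n) = (r+n)(r+n-1) + (5/4)(r+n) + (-3/8).
  a_n = [4 a_{n-1} + 3 a_{n-2}] / D(n).
Since the indicial polynomial factors as (r - r_1)(r - r_2), D(n) = (r_1 + n - r_1)(r_1 + n - r_2) = n(n + 5/4).
Evaluating step by step (a_0 = 1):
  n = 1: D(1) = 1(1 + 5/4) = 9/4; numerator = 4(1) = 4; a_1 = (4)/(9/4) = 16/9
  n = 2: D(2) = 2(2 + 5/4) = 13/2; numerator = 4(16/9) + 3(1) = 91/9; a_2 = (91/9)/(13/2) = 14/9
  n = 3: D(3) = 3(3 + 5/4) = 51/4; numerator = 4(14/9) + 3(16/9) = 104/9; a_3 = (104/9)/(51/4) = 416/459
  n = 4: D(4) = 4(4 + 5/4) = 21; numerator = 4(416/459) + 3(14/9) = 3806/459; a_4 = (3806/459)/(21) = 3806/9639

r = 1/2; a_0 = 1; a_1 = 16/9; a_2 = 14/9; a_3 = 416/459; a_4 = 3806/9639


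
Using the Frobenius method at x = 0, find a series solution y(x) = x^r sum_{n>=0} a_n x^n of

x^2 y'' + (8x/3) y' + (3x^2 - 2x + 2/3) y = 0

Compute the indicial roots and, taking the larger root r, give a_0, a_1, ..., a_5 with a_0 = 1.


Write in Frobenius form y'' + (p(x)/x) y' + (q(x)/x^2) y = 0:
  p(x) = 8/3,  q(x) = 3x^2 - 2x + 2/3.
Indicial equation: r(r-1) + (8/3) r + (2/3) = 0 -> roots r_1 = -2/3, r_2 = -1.
Take r = r_1 = -2/3. Let y(x) = x^r sum_{n>=0} a_n x^n with a_0 = 1.
Substitute y = x^r sum a_n x^n and match x^{r+n}. The recurrence is
  D(n) a_n - 2 a_{n-1} + 3 a_{n-2} = 0,  where D(n) = (r+n)(r+n-1) + (8/3)(r+n) + (2/3).
  a_n = [2 a_{n-1} - 3 a_{n-2}] / D(n).
Since the indicial polynomial factors as (r - r_1)(r - r_2), D(n) = (r_1 + n - r_1)(r_1 + n - r_2) = n(n + 1/3).
Evaluating step by step (a_0 = 1):
  n = 1: D(1) = 1(1 + 1/3) = 4/3; numerator = 2(1) = 2; a_1 = (2)/(4/3) = 3/2
  n = 2: D(2) = 2(2 + 1/3) = 14/3; numerator = 2(3/2) - 3(1) = 0; a_2 = (0)/(14/3) = 0
  n = 3: D(3) = 3(3 + 1/3) = 10; numerator = 2(0) - 3(3/2) = -9/2; a_3 = (-9/2)/(10) = -9/20
  n = 4: D(4) = 4(4 + 1/3) = 52/3; numerator = 2(-9/20) - 3(0) = -9/10; a_4 = (-9/10)/(52/3) = -27/520
  n = 5: D(5) = 5(5 + 1/3) = 80/3; numerator = 2(-27/520) - 3(-9/20) = 81/65; a_5 = (81/65)/(80/3) = 243/5200

r = -2/3; a_0 = 1; a_1 = 3/2; a_2 = 0; a_3 = -9/20; a_4 = -27/520; a_5 = 243/5200


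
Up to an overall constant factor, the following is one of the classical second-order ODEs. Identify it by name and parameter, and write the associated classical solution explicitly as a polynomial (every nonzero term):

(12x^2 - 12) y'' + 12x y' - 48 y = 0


All three coefficients share the factor -12; dividing through by -12 gives  (1 - x^2) y'' - x y' + 4 y = 0.
This matches the Chebyshev equation (1 - x^2) y'' - x y' + n^2 y = 0 (note the -x y' term, not -2x y') with n^2 = 4, so n = 2; the polynomial solution is T_2(x).
With y = sum_k a_k x^k, matching x^k gives (k+2)(k+1) a_{k+2} = (k^2 - n^2) a_k = (k - 2)(k + 2) a_k. The right side vanishes at k = 2, so the series with the parity of 2 terminates at degree 2.
Standard normalization: leading coefficient of T_n is 2^(n-1), so a_2 = 2^1 = 2. Work downward with a_k = (k+1)(k+2) a_{k+2} / ((k - 2)(k + 2)):
  a_0 = (1)(2)(2) / ((0 - 2)(0 + 2)) = 4/(-4) = -1
Hence T_2(x) = 2 x^2 - 1.

T_2(x); series = 2 x^2 - 1


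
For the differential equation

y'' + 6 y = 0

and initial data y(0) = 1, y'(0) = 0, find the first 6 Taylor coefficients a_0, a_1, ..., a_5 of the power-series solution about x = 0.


Ansatz: y(x) = sum_{n>=0} a_n x^n, so y'(x) = sum_{n>=1} n a_n x^(n-1) and y''(x) = sum_{n>=2} n(n-1) a_n x^(n-2).
Substitute into P(x) y'' + Q(x) y' + R(x) y = 0 with P(x) = 1, Q(x) = 0, R(x) = 6, and match powers of x.
Initial conditions: a_0 = 1, a_1 = 0.
Setting the coefficient of each power of x to zero and solving order by order (substituting the coefficients already found):
  x^0: 2 a_2 + 6 a_0 = 0  ->  2 a_2 = -6 a_0 = -6  ->  a_2 = -3
  x^1: 6 a_3 + 6 a_1 = 0  ->  6 a_3 = -6 a_1 = 0  ->  a_3 = 0
  x^2: 12 a_4 + 6 a_2 = 0  ->  12 a_4 = -6 a_2 = 18  ->  a_4 = 3/2
  x^3: 20 a_5 + 6 a_3 = 0  ->  20 a_5 = -6 a_3 = 0  ->  a_5 = 0
Truncated series: y(x) = 1 - 3 x^2 + (3/2) x^4 + O(x^6).

a_0 = 1; a_1 = 0; a_2 = -3; a_3 = 0; a_4 = 3/2; a_5 = 0


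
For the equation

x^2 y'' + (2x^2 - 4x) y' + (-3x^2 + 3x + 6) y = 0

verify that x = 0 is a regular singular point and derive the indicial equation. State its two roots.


Divide by x^2 to reach normal form y'' + P_1(x) y' + P_2(x) y = 0 with P_1(x) = 2 - 4/x and P_2(x) = -3 + 3/x + 6/x^2.
x = 0 is a singular point because the y'-coefficient 2 - 4/x has a pole at x = 0 and the y-coefficient -3 + 3/x + 6/x^2 has a pole at x = 0.
It is a regular singular point because x P_1(x) = p(x) = 2x - 4 and x^2 P_2(x) = q(x) = -3x^2 + 3x + 6 are polynomials, hence analytic at x = 0.
p(0) = -4,  q(0) = 6.
Indicial equation: r(r-1) + p(0) r + q(0) = 0, i.e. r^2 + (p(0) - 1) r + q(0) = 0, i.e. r^2 - 5 r + 6 = 0.
Discriminant: (-5)^2 - 4(6) = 1, so r = (5 ± 1)/2.
Solving: r_1 = 3, r_2 = 2.

indicial: r^2 - 5 r + 6 = 0; roots r_1 = 3, r_2 = 2


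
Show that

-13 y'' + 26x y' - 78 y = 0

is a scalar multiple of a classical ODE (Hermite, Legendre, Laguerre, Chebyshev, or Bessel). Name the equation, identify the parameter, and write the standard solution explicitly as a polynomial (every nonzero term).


All three coefficients share the factor -13; dividing through by -13 gives  y'' - 2x y' + 6 y = 0.
This matches the Hermite equation y'' - 2x y' + 2n y = 0 with 2n = 6, so n = 3; the polynomial solution is H_3(x).
With y = sum_k a_k x^k, matching x^k gives (k+2)(k+1) a_{k+2} = 2(k - n) a_k = 2(k - 3) a_k. The right side vanishes at k = 3, so the series with the parity of 3 terminates at degree 3.
Standard normalization: leading coefficient of H_n is 2^n, so a_3 = 2^3 = 8. Work downward with a_k = (k+1)(k+2) a_{k+2} / (2(k - n)):
  a_1 = (2)(3)(8) / (2(1 - 3)) = 48/(-4) = -12
Hence H_3(x) = 8 x^3 - 12 x.

H_3(x); series = 8 x^3 - 12 x


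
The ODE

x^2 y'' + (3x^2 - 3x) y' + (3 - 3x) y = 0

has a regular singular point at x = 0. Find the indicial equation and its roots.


Divide by x^2 to reach normal form y'' + P_1(x) y' + P_2(x) y = 0 with P_1(x) = 3 - 3/x and P_2(x) = -3/x + 3/x^2.
x = 0 is a singular point because the y'-coefficient 3 - 3/x has a pole at x = 0 and the y-coefficient -3/x + 3/x^2 has a pole at x = 0.
It is a regular singular point because x P_1(x) = p(x) = 3x - 3 and x^2 P_2(x) = q(x) = 3 - 3x are polynomials, hence analytic at x = 0.
p(0) = -3,  q(0) = 3.
Indicial equation: r(r-1) + p(0) r + q(0) = 0, i.e. r^2 + (p(0) - 1) r + q(0) = 0, i.e. r^2 - 4 r + 3 = 0.
Discriminant: (-4)^2 - 4(3) = 4, so r = (4 ± 2)/2.
Solving: r_1 = 3, r_2 = 1.

indicial: r^2 - 4 r + 3 = 0; roots r_1 = 3, r_2 = 1


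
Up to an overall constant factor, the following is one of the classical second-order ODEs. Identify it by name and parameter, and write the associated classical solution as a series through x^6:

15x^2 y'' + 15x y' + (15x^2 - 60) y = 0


All three coefficients share the factor 15; dividing through by 15 gives  x^2 y'' + x y' + (x^2 - 4) y = 0.
This matches the Bessel equation x^2 y'' + x y' + (x^2 - nu^2) y = 0 with nu^2 = 4, so nu = 2; the solution bounded at x = 0 is J_2(x).
Frobenius at x = 0: indicial roots ±nu; for r = nu the recurrence k(k + 2nu) c_k = -c_{k-2} gives the standard series J_nu(x) = sum_{k>=0} (-1)^k / (k! (k+nu)!) (x/2)^(2k+nu). Evaluate the first 3 terms:
  k = 0: (-1)^0 / (0! * 2! * 2^2) x^2 = 1/(1*2*4) x^2 = (1/8) x^2
  k = 1: (-1)^1 / (1! * 3! * 2^4) x^4 = -1/(1*6*16) x^4 = (-1/96) x^4
  k = 2: (-1)^2 / (2! * 4! * 2^6) x^6 = 1/(2*24*64) x^6 = (1/3072) x^6
Hence J_2(x) = x^6/3072 - x^4/96 + x^2/8 + ....

J_2(x); series = x^6/3072 - x^4/96 + x^2/8


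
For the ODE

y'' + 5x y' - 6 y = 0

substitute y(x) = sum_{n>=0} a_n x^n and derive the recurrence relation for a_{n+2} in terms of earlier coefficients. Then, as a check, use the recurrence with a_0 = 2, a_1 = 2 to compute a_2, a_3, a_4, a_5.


Substitute y = sum_n a_n x^n.
y''(x) has coefficient (n+2)(n+1) a_{n+2} at x^n;
5 x y'(x) has coefficient 5 n a_n at x^n (shift);
-6 y(x) has coefficient -6 a_n at x^n.
Matching x^n: (n+2)(n+1) a_{n+2} + (5n - 6) a_n = 0.
Thus a_{n+2} = (-5n + 6) / ((n+1)(n+2)) * a_n.

Check with a_0 = 2, a_1 = 2 (apply the recurrence for n = 0, 1, 2, 3): a_0 = 2, a_1 = 2, a_2 = 6, a_3 = 1/3, a_4 = -2, a_5 = -3/20.

a_(n+2) = (-5n + 6) / ((n+1)(n+2)) * a_n; check: a_0 = 2, a_1 = 2, a_2 = 6, a_3 = 1/3, a_4 = -2, a_5 = -3/20


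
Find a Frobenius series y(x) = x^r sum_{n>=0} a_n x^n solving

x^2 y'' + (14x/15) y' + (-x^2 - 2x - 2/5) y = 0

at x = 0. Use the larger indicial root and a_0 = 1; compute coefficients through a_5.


Write in Frobenius form y'' + (p(x)/x) y' + (q(x)/x^2) y = 0:
  p(x) = 14/15,  q(x) = -x^2 - 2x - 2/5.
Indicial equation: r(r-1) + (14/15) r + (-2/5) = 0 -> roots r_1 = 2/3, r_2 = -3/5.
Take r = r_1 = 2/3. Let y(x) = x^r sum_{n>=0} a_n x^n with a_0 = 1.
Substitute y = x^r sum a_n x^n and match x^{r+n}. The recurrence is
  D(n) a_n - 2 a_{n-1} - 1 a_{n-2} = 0,  where D(n) = (r+n)(r+n-1) + (14/15)(r+n) + (-2/5).
  a_n = [2 a_{n-1} + 1 a_{n-2}] / D(n).
Since the indicial polynomial factors as (r - r_1)(r - r_2), D(n) = (r_1 + n - r_1)(r_1 + n - r_2) = n(n + 19/15).
Evaluating step by step (a_0 = 1):
  n = 1: D(1) = 1(1 + 19/15) = 34/15; numerator = 2(1) = 2; a_1 = (2)/(34/15) = 15/17
  n = 2: D(2) = 2(2 + 19/15) = 98/15; numerator = 2(15/17) + 1(1) = 47/17; a_2 = (47/17)/(98/15) = 705/1666
  n = 3: D(3) = 3(3 + 19/15) = 64/5; numerator = 2(705/1666) + 1(15/17) = 1440/833; a_3 = (1440/833)/(64/5) = 225/1666
  n = 4: D(4) = 4(4 + 19/15) = 316/15; numerator = 2(225/1666) + 1(705/1666) = 165/238; a_4 = (165/238)/(316/15) = 2475/75208
  n = 5: D(5) = 5(5 + 19/15) = 94/3; numerator = 2(2475/75208) + 1(225/1666) = 52875/263228; a_5 = (52875/263228)/(94/3) = 3375/526456

r = 2/3; a_0 = 1; a_1 = 15/17; a_2 = 705/1666; a_3 = 225/1666; a_4 = 2475/75208; a_5 = 3375/526456


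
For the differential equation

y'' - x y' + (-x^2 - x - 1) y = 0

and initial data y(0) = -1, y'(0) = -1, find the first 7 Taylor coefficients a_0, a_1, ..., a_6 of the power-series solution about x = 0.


Ansatz: y(x) = sum_{n>=0} a_n x^n, so y'(x) = sum_{n>=1} n a_n x^(n-1) and y''(x) = sum_{n>=2} n(n-1) a_n x^(n-2).
Substitute into P(x) y'' + Q(x) y' + R(x) y = 0 with P(x) = 1, Q(x) = -x, R(x) = -x^2 - x - 1, and match powers of x.
Initial conditions: a_0 = -1, a_1 = -1.
Setting the coefficient of each power of x to zero and solving order by order (substituting the coefficients already found):
  x^0: 2 a_2 - a_0 = 0  ->  2 a_2 = a_0 = -1  ->  a_2 = -1/2
  x^1: 6 a_3 - 2 a_1 - a_0 = 0  ->  6 a_3 = 2 a_1 + a_0 = -3  ->  a_3 = -1/2
  x^2: 12 a_4 - 3 a_2 - a_1 - a_0 = 0  ->  12 a_4 = 3 a_2 + a_1 + a_0 = -7/2  ->  a_4 = -7/24
  x^3: 20 a_5 - 4 a_3 - a_2 - a_1 = 0  ->  20 a_5 = 4 a_3 + a_2 + a_1 = -7/2  ->  a_5 = -7/40
  x^4: 30 a_6 - 5 a_4 - a_3 - a_2 = 0  ->  30 a_6 = 5 a_4 + a_3 + a_2 = -59/24  ->  a_6 = -59/720
Truncated series: y(x) = -1 - x - (1/2) x^2 - (1/2) x^3 - (7/24) x^4 - (7/40) x^5 - (59/720) x^6 + O(x^7).

a_0 = -1; a_1 = -1; a_2 = -1/2; a_3 = -1/2; a_4 = -7/24; a_5 = -7/40; a_6 = -59/720


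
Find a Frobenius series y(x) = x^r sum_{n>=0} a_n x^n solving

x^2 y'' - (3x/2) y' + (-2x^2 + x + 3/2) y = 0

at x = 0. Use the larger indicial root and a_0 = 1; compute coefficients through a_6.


Write in Frobenius form y'' + (p(x)/x) y' + (q(x)/x^2) y = 0:
  p(x) = -3/2,  q(x) = -2x^2 + x + 3/2.
Indicial equation: r(r-1) + (-3/2) r + (3/2) = 0 -> roots r_1 = 3/2, r_2 = 1.
Take r = r_1 = 3/2. Let y(x) = x^r sum_{n>=0} a_n x^n with a_0 = 1.
Substitute y = x^r sum a_n x^n and match x^{r+n}. The recurrence is
  D(n) a_n + 1 a_{n-1} - 2 a_{n-2} = 0,  where D(n) = (r+n)(r+n-1) + (-3/2)(r+n) + (3/2).
  a_n = [-1 a_{n-1} + 2 a_{n-2}] / D(n).
Since the indicial polynomial factors as (r - r_1)(r - r_2), D(n) = (r_1 + n - r_1)(r_1 + n - r_2) = n(n + 1/2).
Evaluating step by step (a_0 = 1):
  n = 1: D(1) = 1(1 + 1/2) = 3/2; numerator = -1(1) = -1; a_1 = (-1)/(3/2) = -2/3
  n = 2: D(2) = 2(2 + 1/2) = 5; numerator = -1(-2/3) + 2(1) = 8/3; a_2 = (8/3)/(5) = 8/15
  n = 3: D(3) = 3(3 + 1/2) = 21/2; numerator = -1(8/15) + 2(-2/3) = -28/15; a_3 = (-28/15)/(21/2) = -8/45
  n = 4: D(4) = 4(4 + 1/2) = 18; numerator = -1(-8/45) + 2(8/15) = 56/45; a_4 = (56/45)/(18) = 28/405
  n = 5: D(5) = 5(5 + 1/2) = 55/2; numerator = -1(28/405) + 2(-8/45) = -172/405; a_5 = (-172/405)/(55/2) = -344/22275
  n = 6: D(6) = 6(6 + 1/2) = 39; numerator = -1(-344/22275) + 2(28/405) = 3424/22275; a_6 = (3424/22275)/(39) = 3424/868725

r = 3/2; a_0 = 1; a_1 = -2/3; a_2 = 8/15; a_3 = -8/45; a_4 = 28/405; a_5 = -344/22275; a_6 = 3424/868725


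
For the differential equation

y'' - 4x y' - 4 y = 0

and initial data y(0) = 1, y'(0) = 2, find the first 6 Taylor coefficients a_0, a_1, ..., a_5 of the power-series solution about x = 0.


Ansatz: y(x) = sum_{n>=0} a_n x^n, so y'(x) = sum_{n>=1} n a_n x^(n-1) and y''(x) = sum_{n>=2} n(n-1) a_n x^(n-2).
Substitute into P(x) y'' + Q(x) y' + R(x) y = 0 with P(x) = 1, Q(x) = -4x, R(x) = -4, and match powers of x.
Initial conditions: a_0 = 1, a_1 = 2.
Setting the coefficient of each power of x to zero and solving order by order (substituting the coefficients already found):
  x^0: 2 a_2 - 4 a_0 = 0  ->  2 a_2 = 4 a_0 = 4  ->  a_2 = 2
  x^1: 6 a_3 - 8 a_1 = 0  ->  6 a_3 = 8 a_1 = 16  ->  a_3 = 8/3
  x^2: 12 a_4 - 12 a_2 = 0  ->  12 a_4 = 12 a_2 = 24  ->  a_4 = 2
  x^3: 20 a_5 - 16 a_3 = 0  ->  20 a_5 = 16 a_3 = 128/3  ->  a_5 = 32/15
Truncated series: y(x) = 1 + 2 x + 2 x^2 + (8/3) x^3 + 2 x^4 + (32/15) x^5 + O(x^6).

a_0 = 1; a_1 = 2; a_2 = 2; a_3 = 8/3; a_4 = 2; a_5 = 32/15


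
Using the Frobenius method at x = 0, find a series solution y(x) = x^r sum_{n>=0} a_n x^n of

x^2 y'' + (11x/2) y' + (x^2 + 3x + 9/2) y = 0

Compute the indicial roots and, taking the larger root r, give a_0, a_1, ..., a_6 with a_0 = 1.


Write in Frobenius form y'' + (p(x)/x) y' + (q(x)/x^2) y = 0:
  p(x) = 11/2,  q(x) = x^2 + 3x + 9/2.
Indicial equation: r(r-1) + (11/2) r + (9/2) = 0 -> roots r_1 = -3/2, r_2 = -3.
Take r = r_1 = -3/2. Let y(x) = x^r sum_{n>=0} a_n x^n with a_0 = 1.
Substitute y = x^r sum a_n x^n and match x^{r+n}. The recurrence is
  D(n) a_n + 3 a_{n-1} + 1 a_{n-2} = 0,  where D(n) = (r+n)(r+n-1) + (11/2)(r+n) + (9/2).
  a_n = [-3 a_{n-1} - 1 a_{n-2}] / D(n).
Since the indicial polynomial factors as (r - r_1)(r - r_2), D(n) = (r_1 + n - r_1)(r_1 + n - r_2) = n(n + 3/2).
Evaluating step by step (a_0 = 1):
  n = 1: D(1) = 1(1 + 3/2) = 5/2; numerator = -3(1) = -3; a_1 = (-3)/(5/2) = -6/5
  n = 2: D(2) = 2(2 + 3/2) = 7; numerator = -3(-6/5) - 1(1) = 13/5; a_2 = (13/5)/(7) = 13/35
  n = 3: D(3) = 3(3 + 3/2) = 27/2; numerator = -3(13/35) - 1(-6/5) = 3/35; a_3 = (3/35)/(27/2) = 2/315
  n = 4: D(4) = 4(4 + 3/2) = 22; numerator = -3(2/315) - 1(13/35) = -41/105; a_4 = (-41/105)/(22) = -41/2310
  n = 5: D(5) = 5(5 + 3/2) = 65/2; numerator = -3(-41/2310) - 1(2/315) = 65/1386; a_5 = (65/1386)/(65/2) = 1/693
  n = 6: D(6) = 6(6 + 3/2) = 45; numerator = -3(1/693) - 1(-41/2310) = 31/2310; a_6 = (31/2310)/(45) = 31/103950

r = -3/2; a_0 = 1; a_1 = -6/5; a_2 = 13/35; a_3 = 2/315; a_4 = -41/2310; a_5 = 1/693; a_6 = 31/103950


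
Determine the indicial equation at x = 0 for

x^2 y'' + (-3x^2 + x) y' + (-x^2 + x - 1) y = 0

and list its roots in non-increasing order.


Divide by x^2 to reach normal form y'' + P_1(x) y' + P_2(x) y = 0 with P_1(x) = -3 + 1/x and P_2(x) = -1 + 1/x - 1/x^2.
x = 0 is a singular point because the y'-coefficient -3 + 1/x has a pole at x = 0 and the y-coefficient -1 + 1/x - 1/x^2 has a pole at x = 0.
It is a regular singular point because x P_1(x) = p(x) = 1 - 3x and x^2 P_2(x) = q(x) = -x^2 + x - 1 are polynomials, hence analytic at x = 0.
p(0) = 1,  q(0) = -1.
Indicial equation: r(r-1) + p(0) r + q(0) = 0, i.e. r^2 + (p(0) - 1) r + q(0) = 0, i.e. r^2 - 1 = 0.
Discriminant: (0)^2 - 4(-1) = 4, so r = (0 ± 2)/2.
Solving: r_1 = 1, r_2 = -1.

indicial: r^2 - 1 = 0; roots r_1 = 1, r_2 = -1


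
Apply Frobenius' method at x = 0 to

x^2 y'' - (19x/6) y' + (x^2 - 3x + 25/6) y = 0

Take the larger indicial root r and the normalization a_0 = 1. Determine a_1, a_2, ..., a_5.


Write in Frobenius form y'' + (p(x)/x) y' + (q(x)/x^2) y = 0:
  p(x) = -19/6,  q(x) = x^2 - 3x + 25/6.
Indicial equation: r(r-1) + (-19/6) r + (25/6) = 0 -> roots r_1 = 5/2, r_2 = 5/3.
Take r = r_1 = 5/2. Let y(x) = x^r sum_{n>=0} a_n x^n with a_0 = 1.
Substitute y = x^r sum a_n x^n and match x^{r+n}. The recurrence is
  D(n) a_n - 3 a_{n-1} + 1 a_{n-2} = 0,  where D(n) = (r+n)(r+n-1) + (-19/6)(r+n) + (25/6).
  a_n = [3 a_{n-1} - 1 a_{n-2}] / D(n).
Since the indicial polynomial factors as (r - r_1)(r - r_2), D(n) = (r_1 + n - r_1)(r_1 + n - r_2) = n(n + 5/6).
Evaluating step by step (a_0 = 1):
  n = 1: D(1) = 1(1 + 5/6) = 11/6; numerator = 3(1) = 3; a_1 = (3)/(11/6) = 18/11
  n = 2: D(2) = 2(2 + 5/6) = 17/3; numerator = 3(18/11) - 1(1) = 43/11; a_2 = (43/11)/(17/3) = 129/187
  n = 3: D(3) = 3(3 + 5/6) = 23/2; numerator = 3(129/187) - 1(18/11) = 81/187; a_3 = (81/187)/(23/2) = 162/4301
  n = 4: D(4) = 4(4 + 5/6) = 58/3; numerator = 3(162/4301) - 1(129/187) = -2481/4301; a_4 = (-2481/4301)/(58/3) = -7443/249458
  n = 5: D(5) = 5(5 + 5/6) = 175/6; numerator = 3(-7443/249458) - 1(162/4301) = -31725/249458; a_5 = (-31725/249458)/(175/6) = -3807/873103

r = 5/2; a_0 = 1; a_1 = 18/11; a_2 = 129/187; a_3 = 162/4301; a_4 = -7443/249458; a_5 = -3807/873103


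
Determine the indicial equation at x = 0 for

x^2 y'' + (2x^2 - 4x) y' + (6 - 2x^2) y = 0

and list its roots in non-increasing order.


Divide by x^2 to reach normal form y'' + P_1(x) y' + P_2(x) y = 0 with P_1(x) = 2 - 4/x and P_2(x) = -2 + 6/x^2.
x = 0 is a singular point because the y'-coefficient 2 - 4/x has a pole at x = 0 and the y-coefficient -2 + 6/x^2 has a pole at x = 0.
It is a regular singular point because x P_1(x) = p(x) = 2x - 4 and x^2 P_2(x) = q(x) = 6 - 2x^2 are polynomials, hence analytic at x = 0.
p(0) = -4,  q(0) = 6.
Indicial equation: r(r-1) + p(0) r + q(0) = 0, i.e. r^2 + (p(0) - 1) r + q(0) = 0, i.e. r^2 - 5 r + 6 = 0.
Discriminant: (-5)^2 - 4(6) = 1, so r = (5 ± 1)/2.
Solving: r_1 = 3, r_2 = 2.

indicial: r^2 - 5 r + 6 = 0; roots r_1 = 3, r_2 = 2


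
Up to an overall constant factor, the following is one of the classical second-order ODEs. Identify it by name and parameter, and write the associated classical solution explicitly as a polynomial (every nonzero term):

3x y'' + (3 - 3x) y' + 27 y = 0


All three coefficients share the factor 3; dividing through by 3 gives  x y'' + (1 - x) y' + 9 y = 0.
This matches the Laguerre equation x y'' + (1 - x) y' + n y = 0 with n = 9; the polynomial solution is L_9(x).
With y = sum_k a_k x^k, matching x^k gives (k+1)k a_{k+1} + (k+1) a_{k+1} - k a_k + n a_k = 0, i.e. (k+1)^2 a_{k+1} = (k - n) a_k = (k - 9) a_k. The right side vanishes at k = 9, so the series terminates at degree 9.
Standard normalization L_n(0) = 1 gives a_0 = 1. Work upward with a_{k+1} = (k - 9) a_k / (k+1)^2:
  a_1 = (0 - 9)(1) / 1^2 = -9/1 = -9
  a_2 = (1 - 9)(-9) / 2^2 = 72/4 = 18
  a_3 = (2 - 9)(18) / 3^2 = -126/9 = -14
  a_4 = (3 - 9)(-14) / 4^2 = 84/16 = 21/4
  a_5 = (4 - 9)(21/4) / 5^2 = (-105/4)/25 = -21/20
  a_6 = (5 - 9)(-21/20) / 6^2 = (21/5)/36 = 7/60
  a_7 = (6 - 9)(7/60) / 7^2 = (-7/20)/49 = -1/140
  a_8 = (7 - 9)(-1/140) / 8^2 = (1/70)/64 = 1/4480
  a_9 = (8 - 9)(1/4480) / 9^2 = (-1/4480)/81 = -1/362880
Hence L_9(x) = -x^9/362880 + x^8/4480 - x^7/140 + 7 x^6/60 - 21 x^5/20 + 21 x^4/4 - 14 x^3 + 18 x^2 - 9 x + 1.

L_9(x); series = -x^9/362880 + x^8/4480 - x^7/140 + 7 x^6/60 - 21 x^5/20 + 21 x^4/4 - 14 x^3 + 18 x^2 - 9 x + 1


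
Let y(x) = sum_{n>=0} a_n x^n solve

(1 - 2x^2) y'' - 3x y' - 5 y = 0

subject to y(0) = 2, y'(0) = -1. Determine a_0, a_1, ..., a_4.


Ansatz: y(x) = sum_{n>=0} a_n x^n, so y'(x) = sum_{n>=1} n a_n x^(n-1) and y''(x) = sum_{n>=2} n(n-1) a_n x^(n-2).
Substitute into P(x) y'' + Q(x) y' + R(x) y = 0 with P(x) = 1 - 2x^2, Q(x) = -3x, R(x) = -5, and match powers of x.
Initial conditions: a_0 = 2, a_1 = -1.
Setting the coefficient of each power of x to zero and solving order by order (substituting the coefficients already found):
  x^0: 2 a_2 - 5 a_0 = 0  ->  2 a_2 = 5 a_0 = 10  ->  a_2 = 5
  x^1: 6 a_3 - 8 a_1 = 0  ->  6 a_3 = 8 a_1 = -8  ->  a_3 = -4/3
  x^2: 12 a_4 - 15 a_2 = 0  ->  12 a_4 = 15 a_2 = 75  ->  a_4 = 25/4
Truncated series: y(x) = 2 - x + 5 x^2 - (4/3) x^3 + (25/4) x^4 + O(x^5).

a_0 = 2; a_1 = -1; a_2 = 5; a_3 = -4/3; a_4 = 25/4


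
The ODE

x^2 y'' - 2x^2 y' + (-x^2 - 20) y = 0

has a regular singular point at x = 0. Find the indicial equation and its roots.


Divide by x^2 to reach normal form y'' + P_1(x) y' + P_2(x) y = 0 with P_1(x) = -2 and P_2(x) = -1 - 20/x^2.
x = 0 is a singular point because the y-coefficient -1 - 20/x^2 has a pole at x = 0.
It is a regular singular point because x P_1(x) = p(x) = -2x and x^2 P_2(x) = q(x) = -x^2 - 20 are polynomials, hence analytic at x = 0.
p(0) = 0,  q(0) = -20.
Indicial equation: r(r-1) + p(0) r + q(0) = 0, i.e. r^2 + (p(0) - 1) r + q(0) = 0, i.e. r^2 - 1 r - 20 = 0.
Discriminant: (-1)^2 - 4(-20) = 81, so r = (1 ± 9)/2.
Solving: r_1 = 5, r_2 = -4.

indicial: r^2 - 1 r - 20 = 0; roots r_1 = 5, r_2 = -4


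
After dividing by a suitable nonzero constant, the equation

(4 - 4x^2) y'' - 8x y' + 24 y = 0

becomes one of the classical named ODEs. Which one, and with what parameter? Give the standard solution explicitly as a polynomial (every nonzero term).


All three coefficients share the factor 4; dividing through by 4 gives  (1 - x^2) y'' - 2x y' + 6 y = 0.
This matches the Legendre equation (1 - x^2) y'' - 2x y' + n(n+1) y = 0 (note the -2x y' term) with n(n+1) = 6, so n = 2; the polynomial solution is P_2(x).
With y = sum_k a_k x^k, matching x^k gives (k+2)(k+1) a_{k+2} = [k(k+1) - n(n+1)] a_k = (k - 2)(k + 3) a_k. The right side vanishes at k = 2, so the series with the parity of 2 terminates at degree 2.
Standard normalization (P_n(1) = 1): leading coefficient (2n)!/(2^n (n!)^2) = 24/(4*4) = 3/2, so a_2 = 3/2. Work downward with a_k = (k+1)(k+2) a_{k+2} / ((k - 2)(k + 3)):
  a_0 = (1)(2)(3/2) / ((0 - 2)(0 + 3)) = 3/(-6) = -1/2
Hence P_2(x) = 3 x^2/2 - 1/2.

P_2(x); series = 3 x^2/2 - 1/2


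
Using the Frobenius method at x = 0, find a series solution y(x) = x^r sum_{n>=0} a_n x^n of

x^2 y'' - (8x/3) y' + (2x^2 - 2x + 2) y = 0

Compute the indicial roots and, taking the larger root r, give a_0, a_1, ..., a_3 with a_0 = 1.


Write in Frobenius form y'' + (p(x)/x) y' + (q(x)/x^2) y = 0:
  p(x) = -8/3,  q(x) = 2x^2 - 2x + 2.
Indicial equation: r(r-1) + (-8/3) r + (2) = 0 -> roots r_1 = 3, r_2 = 2/3.
Take r = r_1 = 3. Let y(x) = x^r sum_{n>=0} a_n x^n with a_0 = 1.
Substitute y = x^r sum a_n x^n and match x^{r+n}. The recurrence is
  D(n) a_n - 2 a_{n-1} + 2 a_{n-2} = 0,  where D(n) = (r+n)(r+n-1) + (-8/3)(r+n) + (2).
  a_n = [2 a_{n-1} - 2 a_{n-2}] / D(n).
Since the indicial polynomial factors as (r - r_1)(r - r_2), D(n) = (r_1 + n - r_1)(r_1 + n - r_2) = n(n + 7/3).
Evaluating step by step (a_0 = 1):
  n = 1: D(1) = 1(1 + 7/3) = 10/3; numerator = 2(1) = 2; a_1 = (2)/(10/3) = 3/5
  n = 2: D(2) = 2(2 + 7/3) = 26/3; numerator = 2(3/5) - 2(1) = -4/5; a_2 = (-4/5)/(26/3) = -6/65
  n = 3: D(3) = 3(3 + 7/3) = 16; numerator = 2(-6/65) - 2(3/5) = -18/13; a_3 = (-18/13)/(16) = -9/104

r = 3; a_0 = 1; a_1 = 3/5; a_2 = -6/65; a_3 = -9/104


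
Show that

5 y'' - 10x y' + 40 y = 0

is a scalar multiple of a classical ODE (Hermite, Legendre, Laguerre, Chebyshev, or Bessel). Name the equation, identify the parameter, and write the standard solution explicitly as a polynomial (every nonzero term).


All three coefficients share the factor 5; dividing through by 5 gives  y'' - 2x y' + 8 y = 0.
This matches the Hermite equation y'' - 2x y' + 2n y = 0 with 2n = 8, so n = 4; the polynomial solution is H_4(x).
With y = sum_k a_k x^k, matching x^k gives (k+2)(k+1) a_{k+2} = 2(k - n) a_k = 2(k - 4) a_k. The right side vanishes at k = 4, so the series with the parity of 4 terminates at degree 4.
Standard normalization: leading coefficient of H_n is 2^n, so a_4 = 2^4 = 16. Work downward with a_k = (k+1)(k+2) a_{k+2} / (2(k - n)):
  a_2 = (3)(4)(16) / (2(2 - 4)) = 192/(-4) = -48
  a_0 = (1)(2)(-48) / (2(0 - 4)) = -96/(-8) = 12
Hence H_4(x) = 16 x^4 - 48 x^2 + 12.

H_4(x); series = 16 x^4 - 48 x^2 + 12


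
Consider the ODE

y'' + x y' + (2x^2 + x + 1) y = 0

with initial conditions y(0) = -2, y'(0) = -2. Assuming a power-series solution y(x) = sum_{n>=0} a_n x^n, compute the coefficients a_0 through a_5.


Ansatz: y(x) = sum_{n>=0} a_n x^n, so y'(x) = sum_{n>=1} n a_n x^(n-1) and y''(x) = sum_{n>=2} n(n-1) a_n x^(n-2).
Substitute into P(x) y'' + Q(x) y' + R(x) y = 0 with P(x) = 1, Q(x) = x, R(x) = 2x^2 + x + 1, and match powers of x.
Initial conditions: a_0 = -2, a_1 = -2.
Setting the coefficient of each power of x to zero and solving order by order (substituting the coefficients already found):
  x^0: 2 a_2 + a_0 = 0  ->  2 a_2 = -a_0 = 2  ->  a_2 = 1
  x^1: 6 a_3 + 2 a_1 + a_0 = 0  ->  6 a_3 = -2 a_1 - a_0 = 6  ->  a_3 = 1
  x^2: 12 a_4 + 3 a_2 + a_1 + 2 a_0 = 0  ->  12 a_4 = -3 a_2 - a_1 - 2 a_0 = 3  ->  a_4 = 1/4
  x^3: 20 a_5 + 4 a_3 + a_2 + 2 a_1 = 0  ->  20 a_5 = -4 a_3 - a_2 - 2 a_1 = -1  ->  a_5 = -1/20
Truncated series: y(x) = -2 - 2 x + x^2 + x^3 + (1/4) x^4 - (1/20) x^5 + O(x^6).

a_0 = -2; a_1 = -2; a_2 = 1; a_3 = 1; a_4 = 1/4; a_5 = -1/20


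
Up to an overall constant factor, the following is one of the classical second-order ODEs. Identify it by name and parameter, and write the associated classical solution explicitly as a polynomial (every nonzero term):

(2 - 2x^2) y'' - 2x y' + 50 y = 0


All three coefficients share the factor 2; dividing through by 2 gives  (1 - x^2) y'' - x y' + 25 y = 0.
This matches the Chebyshev equation (1 - x^2) y'' - x y' + n^2 y = 0 (note the -x y' term, not -2x y') with n^2 = 25, so n = 5; the polynomial solution is T_5(x).
With y = sum_k a_k x^k, matching x^k gives (k+2)(k+1) a_{k+2} = (k^2 - n^2) a_k = (k - 5)(k + 5) a_k. The right side vanishes at k = 5, so the series with the parity of 5 terminates at degree 5.
Standard normalization: leading coefficient of T_n is 2^(n-1), so a_5 = 2^4 = 16. Work downward with a_k = (k+1)(k+2) a_{k+2} / ((k - 5)(k + 5)):
  a_3 = (4)(5)(16) / ((3 - 5)(3 + 5)) = 320/(-16) = -20
  a_1 = (2)(3)(-20) / ((1 - 5)(1 + 5)) = -120/(-24) = 5
Hence T_5(x) = 16 x^5 - 20 x^3 + 5 x.

T_5(x); series = 16 x^5 - 20 x^3 + 5 x
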